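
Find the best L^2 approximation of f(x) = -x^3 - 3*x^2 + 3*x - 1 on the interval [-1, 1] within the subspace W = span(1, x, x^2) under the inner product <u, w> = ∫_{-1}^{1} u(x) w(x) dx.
g(x) = -3*x^2 + 12*x/5 - 1

The best approximation g ∈ W is the orthogonal projection of f onto W. Writing g = a_0 + a_1 x + a_2 x^2, the coefficients solve the normal equations G · a = b where
  G_{ij} = <φ_i, φ_j> and b_i = <f, φ_i>, with φ_0 = 1, φ_1 = x, φ_2 = x^2.
G =
  [2, 0, 2/3]
  [0, 2/3, 0]
  [2/3, 0, 2/5],
b = (-4, 8/5, -28/15).
Solving gives a_0 = -1, a_1 = 12/5, a_2 = -3, so
  g(x) = -3*x^2 + 12*x/5 - 1.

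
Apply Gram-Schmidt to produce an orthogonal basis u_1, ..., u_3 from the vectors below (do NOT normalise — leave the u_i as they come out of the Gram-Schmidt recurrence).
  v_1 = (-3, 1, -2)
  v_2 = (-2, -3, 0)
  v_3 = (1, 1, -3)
Orthogonal basis:
  u_1 = (-3, 1, -2)
  u_2 = (-19/14, -45/14, 3/7)
  u_3 = (210/173, -140/173, -385/173)

Apply the Gram-Schmidt recurrence
  u_1 = v_1
  u_i = v_i − Σ_{j<i} ((v_i · u_j) / (u_j · u_j)) · u_j.

Step by step this gives:
  u_1 = (-3, 1, -2)
  u_2 = (-19/14, -45/14, 3/7)
  u_3 = (210/173, -140/173, -385/173)

Orthogonality check:
  u_2 · u_1 = 0 (should be 0)
  u_3 · u_1 = 0 (should be 0)
  u_3 · u_2 = 0 (should be 0)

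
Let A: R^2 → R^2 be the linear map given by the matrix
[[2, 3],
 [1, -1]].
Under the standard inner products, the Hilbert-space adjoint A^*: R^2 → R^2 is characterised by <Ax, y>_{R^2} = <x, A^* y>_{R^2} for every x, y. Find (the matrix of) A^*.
A^* = A^T =
[[2, 1],
 [3, -1]]

For real matrices with standard dot products, the defining identity <Ax, y> = <x, A^* y> gives (Ax)^T y = x^T (A^*) y, i.e. x^T A^T y = x^T (A^*) y. Since this holds for all x, y, we must have A^* = A^T. Therefore
A^* =
[[2, 1],
 [3, -1]].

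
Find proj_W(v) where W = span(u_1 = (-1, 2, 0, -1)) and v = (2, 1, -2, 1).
proj_W(v) = (1/6, -1/3, 0, 1/6)

Set up U = [u_1 | ... | u_1] ∈ R^(4×1). The projector onto W = col(U) is P = U (U^T U)^(-1) U^T.
Compute U^T U =
  [6],
and U^T v = (-1).
Solve U^T U · c = U^T v for the coefficients: c = (-1/6). The projection is proj_W(v) = U c.
Check: (v - proj_W(v)) · u_1 = 0  (should be 0).
Result: proj_W(v) = (1/6, -1/3, 0, 1/6).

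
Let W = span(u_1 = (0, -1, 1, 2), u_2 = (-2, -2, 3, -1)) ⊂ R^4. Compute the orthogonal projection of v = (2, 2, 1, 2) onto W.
proj_W(v) = (34/33, 3/11, -26/33, 67/33)

Set up U = [u_1 | ... | u_2] ∈ R^(4×2). The projector onto W = col(U) is P = U (U^T U)^(-1) U^T.
Compute U^T U =
  [6, 3]
  [3, 18],
and U^T v = (3, -7).
Solve U^T U · c = U^T v for the coefficients: c = (25/33, -17/33). The projection is proj_W(v) = U c.
Check: (v - proj_W(v)) · u_1 = 0  (should be 0).
Check: (v - proj_W(v)) · u_2 = 0  (should be 0).
Result: proj_W(v) = (34/33, 3/11, -26/33, 67/33).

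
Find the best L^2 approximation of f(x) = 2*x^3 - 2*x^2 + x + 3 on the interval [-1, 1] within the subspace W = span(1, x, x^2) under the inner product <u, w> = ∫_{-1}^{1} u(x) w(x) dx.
g(x) = -2*x^2 + 11*x/5 + 3

The best approximation g ∈ W is the orthogonal projection of f onto W. Writing g = a_0 + a_1 x + a_2 x^2, the coefficients solve the normal equations G · a = b where
  G_{ij} = <φ_i, φ_j> and b_i = <f, φ_i>, with φ_0 = 1, φ_1 = x, φ_2 = x^2.
G =
  [2, 0, 2/3]
  [0, 2/3, 0]
  [2/3, 0, 2/5],
b = (14/3, 22/15, 6/5).
Solving gives a_0 = 3, a_1 = 11/5, a_2 = -2, so
  g(x) = -2*x^2 + 11*x/5 + 3.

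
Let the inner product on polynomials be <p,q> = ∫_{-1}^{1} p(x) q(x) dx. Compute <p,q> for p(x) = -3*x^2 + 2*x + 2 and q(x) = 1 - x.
<p,q> = 2/3

Expand the product: p(x)·q(x) = 3*x^3 - 5*x^2 + 2.
∫_{-1}^{1} of each monomial x^k gives [2/(k+1) if k even, 0 if k odd]. Integrating term-by-term (or equivalently evaluating the antiderivative F(x) = 3*x^4/4 - 5*x^3/3 + 2*x at the endpoints):
  F(1) − F(−1) = 13/12 − (5/12) = 2/3.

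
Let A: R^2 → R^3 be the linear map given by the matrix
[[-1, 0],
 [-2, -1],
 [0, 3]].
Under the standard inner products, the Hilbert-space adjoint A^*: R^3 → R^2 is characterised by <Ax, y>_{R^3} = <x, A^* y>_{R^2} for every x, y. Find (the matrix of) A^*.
A^* = A^T =
[[-1, -2, 0],
 [0, -1, 3]]

For real matrices with standard dot products, the defining identity <Ax, y> = <x, A^* y> gives (Ax)^T y = x^T (A^*) y, i.e. x^T A^T y = x^T (A^*) y. Since this holds for all x, y, we must have A^* = A^T. Therefore
A^* =
[[-1, -2, 0],
 [0, -1, 3]].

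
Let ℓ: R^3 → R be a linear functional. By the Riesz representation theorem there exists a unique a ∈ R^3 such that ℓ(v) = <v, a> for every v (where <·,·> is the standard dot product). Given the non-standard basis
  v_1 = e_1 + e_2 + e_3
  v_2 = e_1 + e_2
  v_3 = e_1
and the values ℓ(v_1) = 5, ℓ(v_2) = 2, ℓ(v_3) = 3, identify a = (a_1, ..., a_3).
a = (3, -1, 3)

Write a = (a_1, ..., a_3) in the standard basis. For each basis vector v_i, ℓ(v_i) = <v_i, a> is a linear equation in the a_j's. Collect the n equations into a matrix system V a = ℓ, where row i of V is v_i (expressed in the standard basis). Since V is invertible (lower-triangular with 1s on the diagonal, up to permutation), solve by back-substitution:
  V =
[[1, 1, 1],
 [1, 1, 0],
 [1, 0, 0]]
  V a = (5, 2, 3)
Solving gives a = (3, -1, 3).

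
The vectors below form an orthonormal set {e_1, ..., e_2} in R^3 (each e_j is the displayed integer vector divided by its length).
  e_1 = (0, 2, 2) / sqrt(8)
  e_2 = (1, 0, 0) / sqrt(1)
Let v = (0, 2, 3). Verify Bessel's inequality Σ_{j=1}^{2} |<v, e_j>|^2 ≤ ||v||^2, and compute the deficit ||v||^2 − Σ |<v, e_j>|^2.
Σ |<v, e_j>|^2 = 25/2; ||v||^2 = 13; deficit = 1/2

Write each e_j = u_j / sqrt(<u_j, u_j>) where u_j is the displayed integer vector. Then <v, e_j> = <v, u_j> / sqrt(<u_j, u_j>), so |<v, e_j>|^2 = <v, u_j>^2 / <u_j, u_j>.
Coefficients: <v, e_1> = 10/sqrt(8), <v, e_2> = 0/sqrt(1).
Square and sum: Σ |<v, e_j>|^2 = 25/2.
Compute ||v||^2 = v·v = 13.
Deficit = 13 − 25/2 = 1/2 ≥ 0, confirming Bessel's inequality. (The deficit equals ||v − Σ <v,e_j> e_j||^2, the squared distance from v to span{e_j}.)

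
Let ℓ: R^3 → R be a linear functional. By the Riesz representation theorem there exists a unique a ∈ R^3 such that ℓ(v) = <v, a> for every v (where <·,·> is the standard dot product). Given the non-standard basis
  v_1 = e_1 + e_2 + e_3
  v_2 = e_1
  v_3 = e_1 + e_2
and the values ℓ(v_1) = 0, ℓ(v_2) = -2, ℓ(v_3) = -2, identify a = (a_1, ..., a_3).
a = (-2, 0, 2)

Write a = (a_1, ..., a_3) in the standard basis. For each basis vector v_i, ℓ(v_i) = <v_i, a> is a linear equation in the a_j's. Collect the n equations into a matrix system V a = ℓ, where row i of V is v_i (expressed in the standard basis). Since V is invertible (lower-triangular with 1s on the diagonal, up to permutation), solve by back-substitution:
  V =
[[1, 1, 1],
 [1, 0, 0],
 [1, 1, 0]]
  V a = (0, -2, -2)
Solving gives a = (-2, 0, 2).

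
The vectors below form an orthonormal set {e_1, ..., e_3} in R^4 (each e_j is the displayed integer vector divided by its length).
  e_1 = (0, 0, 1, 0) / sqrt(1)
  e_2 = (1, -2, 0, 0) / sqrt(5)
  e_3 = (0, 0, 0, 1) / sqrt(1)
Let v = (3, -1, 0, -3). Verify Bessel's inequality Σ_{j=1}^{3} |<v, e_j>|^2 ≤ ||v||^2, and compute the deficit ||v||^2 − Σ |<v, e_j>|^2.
Σ |<v, e_j>|^2 = 14; ||v||^2 = 19; deficit = 5

Write each e_j = u_j / sqrt(<u_j, u_j>) where u_j is the displayed integer vector. Then <v, e_j> = <v, u_j> / sqrt(<u_j, u_j>), so |<v, e_j>|^2 = <v, u_j>^2 / <u_j, u_j>.
Coefficients: <v, e_1> = 0/sqrt(1), <v, e_2> = 5/sqrt(5), <v, e_3> = -3/sqrt(1).
Square and sum: Σ |<v, e_j>|^2 = 14.
Compute ||v||^2 = v·v = 19.
Deficit = 19 − 14 = 5 ≥ 0, confirming Bessel's inequality. (The deficit equals ||v − Σ <v,e_j> e_j||^2, the squared distance from v to span{e_j}.)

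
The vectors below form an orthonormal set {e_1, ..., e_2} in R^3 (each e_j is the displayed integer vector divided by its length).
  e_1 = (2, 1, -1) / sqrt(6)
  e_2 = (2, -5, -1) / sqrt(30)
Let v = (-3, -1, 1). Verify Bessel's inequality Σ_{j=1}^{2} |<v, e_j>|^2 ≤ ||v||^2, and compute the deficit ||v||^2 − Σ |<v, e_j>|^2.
Σ |<v, e_j>|^2 = 54/5; ||v||^2 = 11; deficit = 1/5

Write each e_j = u_j / sqrt(<u_j, u_j>) where u_j is the displayed integer vector. Then <v, e_j> = <v, u_j> / sqrt(<u_j, u_j>), so |<v, e_j>|^2 = <v, u_j>^2 / <u_j, u_j>.
Coefficients: <v, e_1> = -8/sqrt(6), <v, e_2> = -2/sqrt(30).
Square and sum: Σ |<v, e_j>|^2 = 54/5.
Compute ||v||^2 = v·v = 11.
Deficit = 11 − 54/5 = 1/5 ≥ 0, confirming Bessel's inequality. (The deficit equals ||v − Σ <v,e_j> e_j||^2, the squared distance from v to span{e_j}.)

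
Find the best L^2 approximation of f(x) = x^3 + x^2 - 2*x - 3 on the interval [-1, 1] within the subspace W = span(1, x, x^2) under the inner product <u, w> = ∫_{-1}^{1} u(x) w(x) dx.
g(x) = x^2 - 7*x/5 - 3

The best approximation g ∈ W is the orthogonal projection of f onto W. Writing g = a_0 + a_1 x + a_2 x^2, the coefficients solve the normal equations G · a = b where
  G_{ij} = <φ_i, φ_j> and b_i = <f, φ_i>, with φ_0 = 1, φ_1 = x, φ_2 = x^2.
G =
  [2, 0, 2/3]
  [0, 2/3, 0]
  [2/3, 0, 2/5],
b = (-16/3, -14/15, -8/5).
Solving gives a_0 = -3, a_1 = -7/5, a_2 = 1, so
  g(x) = x^2 - 7*x/5 - 3.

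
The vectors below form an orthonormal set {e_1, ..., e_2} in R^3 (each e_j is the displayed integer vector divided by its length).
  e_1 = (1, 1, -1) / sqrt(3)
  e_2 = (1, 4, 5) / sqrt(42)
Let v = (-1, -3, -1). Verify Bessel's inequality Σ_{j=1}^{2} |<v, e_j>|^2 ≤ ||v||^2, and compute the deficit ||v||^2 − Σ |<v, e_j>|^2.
Σ |<v, e_j>|^2 = 75/7; ||v||^2 = 11; deficit = 2/7

Write each e_j = u_j / sqrt(<u_j, u_j>) where u_j is the displayed integer vector. Then <v, e_j> = <v, u_j> / sqrt(<u_j, u_j>), so |<v, e_j>|^2 = <v, u_j>^2 / <u_j, u_j>.
Coefficients: <v, e_1> = -3/sqrt(3), <v, e_2> = -18/sqrt(42).
Square and sum: Σ |<v, e_j>|^2 = 75/7.
Compute ||v||^2 = v·v = 11.
Deficit = 11 − 75/7 = 2/7 ≥ 0, confirming Bessel's inequality. (The deficit equals ||v − Σ <v,e_j> e_j||^2, the squared distance from v to span{e_j}.)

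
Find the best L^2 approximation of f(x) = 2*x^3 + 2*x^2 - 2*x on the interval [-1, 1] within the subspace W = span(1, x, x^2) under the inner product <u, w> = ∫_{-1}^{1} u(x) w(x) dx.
g(x) = 2*x^2 - 4*x/5

The best approximation g ∈ W is the orthogonal projection of f onto W. Writing g = a_0 + a_1 x + a_2 x^2, the coefficients solve the normal equations G · a = b where
  G_{ij} = <φ_i, φ_j> and b_i = <f, φ_i>, with φ_0 = 1, φ_1 = x, φ_2 = x^2.
G =
  [2, 0, 2/3]
  [0, 2/3, 0]
  [2/3, 0, 2/5],
b = (4/3, -8/15, 4/5).
Solving gives a_0 = 0, a_1 = -4/5, a_2 = 2, so
  g(x) = 2*x^2 - 4*x/5.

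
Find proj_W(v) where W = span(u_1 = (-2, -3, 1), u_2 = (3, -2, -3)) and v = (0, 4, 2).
proj_W(v) = (-154/299, 1238/299, 32/23)

Set up U = [u_1 | ... | u_2] ∈ R^(3×2). The projector onto W = col(U) is P = U (U^T U)^(-1) U^T.
Compute U^T U =
  [14, -3]
  [-3, 22],
and U^T v = (-10, -14).
Solve U^T U · c = U^T v for the coefficients: c = (-262/299, -226/299). The projection is proj_W(v) = U c.
Check: (v - proj_W(v)) · u_1 = 0  (should be 0).
Check: (v - proj_W(v)) · u_2 = 0  (should be 0).
Result: proj_W(v) = (-154/299, 1238/299, 32/23).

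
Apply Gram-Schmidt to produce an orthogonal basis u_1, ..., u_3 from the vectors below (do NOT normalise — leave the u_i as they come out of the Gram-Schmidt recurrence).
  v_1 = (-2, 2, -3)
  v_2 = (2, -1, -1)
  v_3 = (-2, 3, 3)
Orthogonal basis:
  u_1 = (-2, 2, -3)
  u_2 = (28/17, -11/17, -26/17)
  u_3 = (100/93, 160/93, 40/93)

Apply the Gram-Schmidt recurrence
  u_1 = v_1
  u_i = v_i − Σ_{j<i} ((v_i · u_j) / (u_j · u_j)) · u_j.

Step by step this gives:
  u_1 = (-2, 2, -3)
  u_2 = (28/17, -11/17, -26/17)
  u_3 = (100/93, 160/93, 40/93)

Orthogonality check:
  u_2 · u_1 = 0 (should be 0)
  u_3 · u_1 = 0 (should be 0)
  u_3 · u_2 = 0 (should be 0)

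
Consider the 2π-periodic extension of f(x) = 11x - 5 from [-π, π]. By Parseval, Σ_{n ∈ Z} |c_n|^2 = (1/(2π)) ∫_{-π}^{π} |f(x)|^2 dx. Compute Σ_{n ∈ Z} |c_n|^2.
Σ |c_n|^2 = 121π^2/3 + 25

Expand and integrate term by term over [-π, π]:
  ∫ (11x)^2 dx = 121·(2π^3/3); ∫ 2·11·(-5)·x dx = 0 (odd integrand); ∫ (-5)^2 dx = 25·2π.
So (1/(2π)) ∫_{-π}^{π} (11x - 5)^2 dx = 121π^2/3 + 25 = 121π^2/3 + 25.
Parseval ⇒ Σ |c_n|^2 = 121π^2/3 + 25.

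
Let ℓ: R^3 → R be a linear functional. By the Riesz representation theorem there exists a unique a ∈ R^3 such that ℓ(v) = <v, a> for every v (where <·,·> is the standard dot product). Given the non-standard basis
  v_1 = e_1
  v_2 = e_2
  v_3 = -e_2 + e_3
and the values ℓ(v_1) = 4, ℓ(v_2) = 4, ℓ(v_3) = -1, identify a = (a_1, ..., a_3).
a = (4, 4, 3)

Write a = (a_1, ..., a_3) in the standard basis. For each basis vector v_i, ℓ(v_i) = <v_i, a> is a linear equation in the a_j's. Collect the n equations into a matrix system V a = ℓ, where row i of V is v_i (expressed in the standard basis). Since V is invertible (lower-triangular with 1s on the diagonal, up to permutation), solve by back-substitution:
  V =
[[1, 0, 0],
 [0, 1, 0],
 [0, -1, 1]]
  V a = (4, 4, -1)
Solving gives a = (4, 4, 3).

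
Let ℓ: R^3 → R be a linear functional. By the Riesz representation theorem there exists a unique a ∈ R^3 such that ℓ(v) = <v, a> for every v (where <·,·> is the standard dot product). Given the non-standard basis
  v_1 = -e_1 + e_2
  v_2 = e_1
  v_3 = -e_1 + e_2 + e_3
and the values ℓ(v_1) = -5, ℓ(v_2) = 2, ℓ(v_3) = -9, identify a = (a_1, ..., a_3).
a = (2, -3, -4)

Write a = (a_1, ..., a_3) in the standard basis. For each basis vector v_i, ℓ(v_i) = <v_i, a> is a linear equation in the a_j's. Collect the n equations into a matrix system V a = ℓ, where row i of V is v_i (expressed in the standard basis). Since V is invertible (lower-triangular with 1s on the diagonal, up to permutation), solve by back-substitution:
  V =
[[-1, 1, 0],
 [1, 0, 0],
 [-1, 1, 1]]
  V a = (-5, 2, -9)
Solving gives a = (2, -3, -4).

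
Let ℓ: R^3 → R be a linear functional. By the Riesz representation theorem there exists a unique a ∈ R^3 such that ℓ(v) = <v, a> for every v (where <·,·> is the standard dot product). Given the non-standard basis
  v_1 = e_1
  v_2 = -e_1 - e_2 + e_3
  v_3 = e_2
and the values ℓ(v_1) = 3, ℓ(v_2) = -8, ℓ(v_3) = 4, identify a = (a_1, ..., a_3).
a = (3, 4, -1)

Write a = (a_1, ..., a_3) in the standard basis. For each basis vector v_i, ℓ(v_i) = <v_i, a> is a linear equation in the a_j's. Collect the n equations into a matrix system V a = ℓ, where row i of V is v_i (expressed in the standard basis). Since V is invertible (lower-triangular with 1s on the diagonal, up to permutation), solve by back-substitution:
  V =
[[1, 0, 0],
 [-1, -1, 1],
 [0, 1, 0]]
  V a = (3, -8, 4)
Solving gives a = (3, 4, -1).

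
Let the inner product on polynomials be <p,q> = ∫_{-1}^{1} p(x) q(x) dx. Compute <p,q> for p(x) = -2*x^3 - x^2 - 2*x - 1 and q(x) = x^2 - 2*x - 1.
<p,q> = 88/15

Expand the product: p(x)·q(x) = -2*x^5 + 3*x^4 + 2*x^3 + 4*x^2 + 4*x + 1.
∫_{-1}^{1} of each monomial x^k gives [2/(k+1) if k even, 0 if k odd]. Integrating term-by-term (or equivalently evaluating the antiderivative F(x) = -x^6/3 + 3*x^5/5 + x^4/2 + 4*x^3/3 + 2*x^2 + x at the endpoints):
  F(1) − F(−1) = 51/10 − (-23/30) = 88/15.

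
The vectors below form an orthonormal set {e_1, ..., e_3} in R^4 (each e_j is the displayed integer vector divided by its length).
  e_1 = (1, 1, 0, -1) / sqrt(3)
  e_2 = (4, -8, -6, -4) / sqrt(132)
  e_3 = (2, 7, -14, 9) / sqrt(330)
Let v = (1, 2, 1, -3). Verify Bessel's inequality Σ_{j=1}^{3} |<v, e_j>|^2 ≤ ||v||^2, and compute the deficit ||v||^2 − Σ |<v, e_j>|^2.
Σ |<v, e_j>|^2 = 85/6; ||v||^2 = 15; deficit = 5/6

Write each e_j = u_j / sqrt(<u_j, u_j>) where u_j is the displayed integer vector. Then <v, e_j> = <v, u_j> / sqrt(<u_j, u_j>), so |<v, e_j>|^2 = <v, u_j>^2 / <u_j, u_j>.
Coefficients: <v, e_1> = 6/sqrt(3), <v, e_2> = -6/sqrt(132), <v, e_3> = -25/sqrt(330).
Square and sum: Σ |<v, e_j>|^2 = 85/6.
Compute ||v||^2 = v·v = 15.
Deficit = 15 − 85/6 = 5/6 ≥ 0, confirming Bessel's inequality. (The deficit equals ||v − Σ <v,e_j> e_j||^2, the squared distance from v to span{e_j}.)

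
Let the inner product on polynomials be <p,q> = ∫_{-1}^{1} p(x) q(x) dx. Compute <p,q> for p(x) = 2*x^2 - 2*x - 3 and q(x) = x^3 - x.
<p,q> = 8/15

Expand the product: p(x)·q(x) = 2*x^5 - 2*x^4 - 5*x^3 + 2*x^2 + 3*x.
∫_{-1}^{1} of each monomial x^k gives [2/(k+1) if k even, 0 if k odd]. Integrating term-by-term (or equivalently evaluating the antiderivative F(x) = x^6/3 - 2*x^5/5 - 5*x^4/4 + 2*x^3/3 + 3*x^2/2 at the endpoints):
  F(1) − F(−1) = 17/20 − (19/60) = 8/15.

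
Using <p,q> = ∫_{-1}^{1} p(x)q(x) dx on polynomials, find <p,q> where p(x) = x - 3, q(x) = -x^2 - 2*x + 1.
<p,q> = -16/3

Expand the product: p(x)·q(x) = -x^3 + x^2 + 7*x - 3.
∫_{-1}^{1} of each monomial x^k gives [2/(k+1) if k even, 0 if k odd]. Integrating term-by-term (or equivalently evaluating the antiderivative F(x) = -x^4/4 + x^3/3 + 7*x^2/2 - 3*x at the endpoints):
  F(1) − F(−1) = 7/12 − (71/12) = -16/3.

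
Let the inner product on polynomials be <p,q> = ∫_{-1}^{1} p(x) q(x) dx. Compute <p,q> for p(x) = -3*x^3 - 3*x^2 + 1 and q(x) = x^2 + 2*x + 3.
<p,q> = -44/15

Expand the product: p(x)·q(x) = -3*x^5 - 9*x^4 - 15*x^3 - 8*x^2 + 2*x + 3.
∫_{-1}^{1} of each monomial x^k gives [2/(k+1) if k even, 0 if k odd]. Integrating term-by-term (or equivalently evaluating the antiderivative F(x) = -x^6/2 - 9*x^5/5 - 15*x^4/4 - 8*x^3/3 + x^2 + 3*x at the endpoints):
  F(1) − F(−1) = -283/60 − (-107/60) = -44/15.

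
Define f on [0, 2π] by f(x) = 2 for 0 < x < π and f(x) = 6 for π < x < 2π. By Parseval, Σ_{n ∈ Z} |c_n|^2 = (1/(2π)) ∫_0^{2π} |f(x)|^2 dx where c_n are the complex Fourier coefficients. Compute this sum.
Σ |c_n|^2 = 20

Parseval equates the L^2 energy of f (normalised by 1/(2π)) with the ℓ^2 sum of its Fourier coefficients: (1/(2π)) ∫_0^{2π} |f|^2 = Σ |c_n|^2.
Compute the left side: (1/(2π)) [∫_0^π 2^2 dx + ∫_π^{2π} 6^2 dx] = (1/(2π)) · (4π + 36π) = (4 + 36)/2 = 20.
So Σ_{n ∈ Z} |c_n|^2 = 20.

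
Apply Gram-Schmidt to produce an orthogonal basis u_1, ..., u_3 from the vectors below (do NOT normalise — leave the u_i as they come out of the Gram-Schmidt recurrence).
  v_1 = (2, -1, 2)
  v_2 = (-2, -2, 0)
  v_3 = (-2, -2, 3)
Orthogonal basis:
  u_1 = (2, -1, 2)
  u_2 = (-14/9, -20/9, 4/9)
  u_3 = (-18/17, 18/17, 27/17)

Apply the Gram-Schmidt recurrence
  u_1 = v_1
  u_i = v_i − Σ_{j<i} ((v_i · u_j) / (u_j · u_j)) · u_j.

Step by step this gives:
  u_1 = (2, -1, 2)
  u_2 = (-14/9, -20/9, 4/9)
  u_3 = (-18/17, 18/17, 27/17)

Orthogonality check:
  u_2 · u_1 = 0 (should be 0)
  u_3 · u_1 = 0 (should be 0)
  u_3 · u_2 = 0 (should be 0)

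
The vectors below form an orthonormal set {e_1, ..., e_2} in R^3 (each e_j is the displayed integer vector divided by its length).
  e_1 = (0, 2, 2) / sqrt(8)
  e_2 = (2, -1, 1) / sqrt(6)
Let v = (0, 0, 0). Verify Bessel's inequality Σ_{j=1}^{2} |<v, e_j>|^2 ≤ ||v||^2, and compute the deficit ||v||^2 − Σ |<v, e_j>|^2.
Σ |<v, e_j>|^2 = 0; ||v||^2 = 0; deficit = 0

Write each e_j = u_j / sqrt(<u_j, u_j>) where u_j is the displayed integer vector. Then <v, e_j> = <v, u_j> / sqrt(<u_j, u_j>), so |<v, e_j>|^2 = <v, u_j>^2 / <u_j, u_j>.
Coefficients: <v, e_1> = 0/sqrt(8), <v, e_2> = 0/sqrt(6).
Square and sum: Σ |<v, e_j>|^2 = 0.
Compute ||v||^2 = v·v = 0.
Deficit = 0 − 0 = 0 ≥ 0, confirming Bessel's inequality. (The deficit equals ||v − Σ <v,e_j> e_j||^2, the squared distance from v to span{e_j}.)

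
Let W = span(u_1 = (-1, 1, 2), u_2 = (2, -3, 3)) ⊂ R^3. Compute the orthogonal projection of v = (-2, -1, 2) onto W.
proj_W(v) = (-55/131, 30/131, 285/131)

Set up U = [u_1 | ... | u_2] ∈ R^(3×2). The projector onto W = col(U) is P = U (U^T U)^(-1) U^T.
Compute U^T U =
  [6, 1]
  [1, 22],
and U^T v = (5, 5).
Solve U^T U · c = U^T v for the coefficients: c = (105/131, 25/131). The projection is proj_W(v) = U c.
Check: (v - proj_W(v)) · u_1 = 0  (should be 0).
Check: (v - proj_W(v)) · u_2 = 0  (should be 0).
Result: proj_W(v) = (-55/131, 30/131, 285/131).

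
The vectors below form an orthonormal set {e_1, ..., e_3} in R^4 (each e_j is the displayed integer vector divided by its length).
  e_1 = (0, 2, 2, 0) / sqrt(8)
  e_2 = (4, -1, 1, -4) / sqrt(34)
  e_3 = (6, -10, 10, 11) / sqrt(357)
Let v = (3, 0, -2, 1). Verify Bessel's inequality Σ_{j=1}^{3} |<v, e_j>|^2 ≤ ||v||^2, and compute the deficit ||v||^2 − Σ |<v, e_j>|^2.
Σ |<v, e_j>|^2 = 23/7; ||v||^2 = 14; deficit = 75/7

Write each e_j = u_j / sqrt(<u_j, u_j>) where u_j is the displayed integer vector. Then <v, e_j> = <v, u_j> / sqrt(<u_j, u_j>), so |<v, e_j>|^2 = <v, u_j>^2 / <u_j, u_j>.
Coefficients: <v, e_1> = -4/sqrt(8), <v, e_2> = 6/sqrt(34), <v, e_3> = 9/sqrt(357).
Square and sum: Σ |<v, e_j>|^2 = 23/7.
Compute ||v||^2 = v·v = 14.
Deficit = 14 − 23/7 = 75/7 ≥ 0, confirming Bessel's inequality. (The deficit equals ||v − Σ <v,e_j> e_j||^2, the squared distance from v to span{e_j}.)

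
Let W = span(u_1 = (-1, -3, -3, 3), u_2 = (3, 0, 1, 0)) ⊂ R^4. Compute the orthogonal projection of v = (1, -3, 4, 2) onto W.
proj_W(v) = (281/122, -93/122, 11/122, 93/122)

Set up U = [u_1 | ... | u_2] ∈ R^(4×2). The projector onto W = col(U) is P = U (U^T U)^(-1) U^T.
Compute U^T U =
  [28, -6]
  [-6, 10],
and U^T v = (2, 7).
Solve U^T U · c = U^T v for the coefficients: c = (31/122, 52/61). The projection is proj_W(v) = U c.
Check: (v - proj_W(v)) · u_1 = 0  (should be 0).
Check: (v - proj_W(v)) · u_2 = 0  (should be 0).
Result: proj_W(v) = (281/122, -93/122, 11/122, 93/122).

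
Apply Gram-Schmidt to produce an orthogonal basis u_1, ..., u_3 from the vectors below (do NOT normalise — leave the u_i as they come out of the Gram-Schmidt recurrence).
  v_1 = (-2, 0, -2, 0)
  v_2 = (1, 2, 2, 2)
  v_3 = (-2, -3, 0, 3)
Orthogonal basis:
  u_1 = (-2, 0, -2, 0)
  u_2 = (-1/2, 2, 1/2, 2)
  u_3 = (-16/17, -55/17, 16/17, 47/17)

Apply the Gram-Schmidt recurrence
  u_1 = v_1
  u_i = v_i − Σ_{j<i} ((v_i · u_j) / (u_j · u_j)) · u_j.

Step by step this gives:
  u_1 = (-2, 0, -2, 0)
  u_2 = (-1/2, 2, 1/2, 2)
  u_3 = (-16/17, -55/17, 16/17, 47/17)

Orthogonality check:
  u_2 · u_1 = 0 (should be 0)
  u_3 · u_1 = 0 (should be 0)
  u_3 · u_2 = 0 (should be 0)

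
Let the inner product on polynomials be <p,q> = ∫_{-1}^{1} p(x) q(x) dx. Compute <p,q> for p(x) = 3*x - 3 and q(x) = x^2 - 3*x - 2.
<p,q> = 4

Expand the product: p(x)·q(x) = 3*x^3 - 12*x^2 + 3*x + 6.
∫_{-1}^{1} of each monomial x^k gives [2/(k+1) if k even, 0 if k odd]. Integrating term-by-term (or equivalently evaluating the antiderivative F(x) = 3*x^4/4 - 4*x^3 + 3*x^2/2 + 6*x at the endpoints):
  F(1) − F(−1) = 17/4 − (1/4) = 4.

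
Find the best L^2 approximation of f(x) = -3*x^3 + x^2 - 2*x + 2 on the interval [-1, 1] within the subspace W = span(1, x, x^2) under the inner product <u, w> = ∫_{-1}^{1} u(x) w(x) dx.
g(x) = x^2 - 19*x/5 + 2

The best approximation g ∈ W is the orthogonal projection of f onto W. Writing g = a_0 + a_1 x + a_2 x^2, the coefficients solve the normal equations G · a = b where
  G_{ij} = <φ_i, φ_j> and b_i = <f, φ_i>, with φ_0 = 1, φ_1 = x, φ_2 = x^2.
G =
  [2, 0, 2/3]
  [0, 2/3, 0]
  [2/3, 0, 2/5],
b = (14/3, -38/15, 26/15).
Solving gives a_0 = 2, a_1 = -19/5, a_2 = 1, so
  g(x) = x^2 - 19*x/5 + 2.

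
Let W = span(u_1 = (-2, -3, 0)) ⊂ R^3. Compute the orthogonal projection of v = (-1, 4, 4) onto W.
proj_W(v) = (20/13, 30/13, 0)

Set up U = [u_1 | ... | u_1] ∈ R^(3×1). The projector onto W = col(U) is P = U (U^T U)^(-1) U^T.
Compute U^T U =
  [13],
and U^T v = (-10).
Solve U^T U · c = U^T v for the coefficients: c = (-10/13). The projection is proj_W(v) = U c.
Check: (v - proj_W(v)) · u_1 = 0  (should be 0).
Result: proj_W(v) = (20/13, 30/13, 0).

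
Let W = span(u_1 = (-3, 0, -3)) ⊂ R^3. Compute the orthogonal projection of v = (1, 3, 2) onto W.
proj_W(v) = (3/2, 0, 3/2)

Set up U = [u_1 | ... | u_1] ∈ R^(3×1). The projector onto W = col(U) is P = U (U^T U)^(-1) U^T.
Compute U^T U =
  [18],
and U^T v = (-9).
Solve U^T U · c = U^T v for the coefficients: c = (-1/2). The projection is proj_W(v) = U c.
Check: (v - proj_W(v)) · u_1 = 0  (should be 0).
Result: proj_W(v) = (3/2, 0, 3/2).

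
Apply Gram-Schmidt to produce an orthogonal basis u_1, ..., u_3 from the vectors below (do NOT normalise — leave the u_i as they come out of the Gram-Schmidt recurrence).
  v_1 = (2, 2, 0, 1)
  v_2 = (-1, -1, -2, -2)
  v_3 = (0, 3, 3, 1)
Orthogonal basis:
  u_1 = (2, 2, 0, 1)
  u_2 = (1/3, 1/3, -2, -4/3)
  u_3 = (-65/54, 97/54, 8/9, -32/27)

Apply the Gram-Schmidt recurrence
  u_1 = v_1
  u_i = v_i − Σ_{j<i} ((v_i · u_j) / (u_j · u_j)) · u_j.

Step by step this gives:
  u_1 = (2, 2, 0, 1)
  u_2 = (1/3, 1/3, -2, -4/3)
  u_3 = (-65/54, 97/54, 8/9, -32/27)

Orthogonality check:
  u_2 · u_1 = 0 (should be 0)
  u_3 · u_1 = 0 (should be 0)
  u_3 · u_2 = 0 (should be 0)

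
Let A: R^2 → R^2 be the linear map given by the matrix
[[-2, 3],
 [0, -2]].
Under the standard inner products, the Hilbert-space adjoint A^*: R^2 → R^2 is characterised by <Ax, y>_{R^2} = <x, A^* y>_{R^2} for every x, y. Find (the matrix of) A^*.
A^* = A^T =
[[-2, 0],
 [3, -2]]

For real matrices with standard dot products, the defining identity <Ax, y> = <x, A^* y> gives (Ax)^T y = x^T (A^*) y, i.e. x^T A^T y = x^T (A^*) y. Since this holds for all x, y, we must have A^* = A^T. Therefore
A^* =
[[-2, 0],
 [3, -2]].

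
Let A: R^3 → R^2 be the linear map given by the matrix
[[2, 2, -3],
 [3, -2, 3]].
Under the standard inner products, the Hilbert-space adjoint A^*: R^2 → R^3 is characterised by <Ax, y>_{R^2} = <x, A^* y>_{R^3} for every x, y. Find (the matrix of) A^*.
A^* = A^T =
[[2, 3],
 [2, -2],
 [-3, 3]]

For real matrices with standard dot products, the defining identity <Ax, y> = <x, A^* y> gives (Ax)^T y = x^T (A^*) y, i.e. x^T A^T y = x^T (A^*) y. Since this holds for all x, y, we must have A^* = A^T. Therefore
A^* =
[[2, 3],
 [2, -2],
 [-3, 3]].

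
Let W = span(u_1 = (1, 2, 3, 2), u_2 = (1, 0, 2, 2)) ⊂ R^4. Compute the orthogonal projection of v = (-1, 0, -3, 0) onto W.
proj_W(v) = (-29/41, -26/41, -71/41, -58/41)

Set up U = [u_1 | ... | u_2] ∈ R^(4×2). The projector onto W = col(U) is P = U (U^T U)^(-1) U^T.
Compute U^T U =
  [18, 11]
  [11, 9],
and U^T v = (-10, -7).
Solve U^T U · c = U^T v for the coefficients: c = (-13/41, -16/41). The projection is proj_W(v) = U c.
Check: (v - proj_W(v)) · u_1 = 0  (should be 0).
Check: (v - proj_W(v)) · u_2 = 0  (should be 0).
Result: proj_W(v) = (-29/41, -26/41, -71/41, -58/41).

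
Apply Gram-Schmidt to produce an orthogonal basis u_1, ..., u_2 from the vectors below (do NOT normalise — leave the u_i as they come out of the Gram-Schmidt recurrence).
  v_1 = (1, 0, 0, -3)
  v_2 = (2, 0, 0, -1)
Orthogonal basis:
  u_1 = (1, 0, 0, -3)
  u_2 = (3/2, 0, 0, 1/2)

Apply the Gram-Schmidt recurrence
  u_1 = v_1
  u_i = v_i − Σ_{j<i} ((v_i · u_j) / (u_j · u_j)) · u_j.

Step by step this gives:
  u_1 = (1, 0, 0, -3)
  u_2 = (3/2, 0, 0, 1/2)

Orthogonality check:
  u_2 · u_1 = 0 (should be 0)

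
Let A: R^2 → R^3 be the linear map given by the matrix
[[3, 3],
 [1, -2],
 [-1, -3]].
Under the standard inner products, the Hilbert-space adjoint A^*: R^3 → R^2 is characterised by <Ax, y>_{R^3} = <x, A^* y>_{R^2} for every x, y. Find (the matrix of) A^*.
A^* = A^T =
[[3, 1, -1],
 [3, -2, -3]]

For real matrices with standard dot products, the defining identity <Ax, y> = <x, A^* y> gives (Ax)^T y = x^T (A^*) y, i.e. x^T A^T y = x^T (A^*) y. Since this holds for all x, y, we must have A^* = A^T. Therefore
A^* =
[[3, 1, -1],
 [3, -2, -3]].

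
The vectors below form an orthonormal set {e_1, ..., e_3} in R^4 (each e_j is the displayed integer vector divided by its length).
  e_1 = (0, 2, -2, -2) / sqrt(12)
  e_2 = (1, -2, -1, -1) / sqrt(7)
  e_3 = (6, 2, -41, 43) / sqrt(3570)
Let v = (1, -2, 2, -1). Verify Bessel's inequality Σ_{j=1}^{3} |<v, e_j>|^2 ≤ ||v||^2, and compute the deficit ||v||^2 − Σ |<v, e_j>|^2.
Σ |<v, e_j>|^2 = 1619/170; ||v||^2 = 10; deficit = 81/170

Write each e_j = u_j / sqrt(<u_j, u_j>) where u_j is the displayed integer vector. Then <v, e_j> = <v, u_j> / sqrt(<u_j, u_j>), so |<v, e_j>|^2 = <v, u_j>^2 / <u_j, u_j>.
Coefficients: <v, e_1> = -6/sqrt(12), <v, e_2> = 4/sqrt(7), <v, e_3> = -123/sqrt(3570).
Square and sum: Σ |<v, e_j>|^2 = 1619/170.
Compute ||v||^2 = v·v = 10.
Deficit = 10 − 1619/170 = 81/170 ≥ 0, confirming Bessel's inequality. (The deficit equals ||v − Σ <v,e_j> e_j||^2, the squared distance from v to span{e_j}.)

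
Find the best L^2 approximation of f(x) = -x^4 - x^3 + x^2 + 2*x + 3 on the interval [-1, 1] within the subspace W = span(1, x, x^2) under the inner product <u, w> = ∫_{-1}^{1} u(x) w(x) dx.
g(x) = x^2/7 + 7*x/5 + 108/35

The best approximation g ∈ W is the orthogonal projection of f onto W. Writing g = a_0 + a_1 x + a_2 x^2, the coefficients solve the normal equations G · a = b where
  G_{ij} = <φ_i, φ_j> and b_i = <f, φ_i>, with φ_0 = 1, φ_1 = x, φ_2 = x^2.
G =
  [2, 0, 2/3]
  [0, 2/3, 0]
  [2/3, 0, 2/5],
b = (94/15, 14/15, 74/35).
Solving gives a_0 = 108/35, a_1 = 7/5, a_2 = 1/7, so
  g(x) = x^2/7 + 7*x/5 + 108/35.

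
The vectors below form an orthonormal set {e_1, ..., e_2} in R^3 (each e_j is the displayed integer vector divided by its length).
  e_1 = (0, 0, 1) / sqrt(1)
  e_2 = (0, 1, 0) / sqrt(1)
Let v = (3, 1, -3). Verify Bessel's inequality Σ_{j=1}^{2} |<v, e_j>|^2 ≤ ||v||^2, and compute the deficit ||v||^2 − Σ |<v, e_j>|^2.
Σ |<v, e_j>|^2 = 10; ||v||^2 = 19; deficit = 9

Write each e_j = u_j / sqrt(<u_j, u_j>) where u_j is the displayed integer vector. Then <v, e_j> = <v, u_j> / sqrt(<u_j, u_j>), so |<v, e_j>|^2 = <v, u_j>^2 / <u_j, u_j>.
Coefficients: <v, e_1> = -3/sqrt(1), <v, e_2> = 1/sqrt(1).
Square and sum: Σ |<v, e_j>|^2 = 10.
Compute ||v||^2 = v·v = 19.
Deficit = 19 − 10 = 9 ≥ 0, confirming Bessel's inequality. (The deficit equals ||v − Σ <v,e_j> e_j||^2, the squared distance from v to span{e_j}.)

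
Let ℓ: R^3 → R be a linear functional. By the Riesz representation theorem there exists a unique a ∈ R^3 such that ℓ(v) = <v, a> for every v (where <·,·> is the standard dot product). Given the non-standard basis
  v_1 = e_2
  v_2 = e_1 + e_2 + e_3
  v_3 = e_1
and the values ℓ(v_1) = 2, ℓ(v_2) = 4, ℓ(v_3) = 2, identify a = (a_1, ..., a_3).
a = (2, 2, 0)

Write a = (a_1, ..., a_3) in the standard basis. For each basis vector v_i, ℓ(v_i) = <v_i, a> is a linear equation in the a_j's. Collect the n equations into a matrix system V a = ℓ, where row i of V is v_i (expressed in the standard basis). Since V is invertible (lower-triangular with 1s on the diagonal, up to permutation), solve by back-substitution:
  V =
[[0, 1, 0],
 [1, 1, 1],
 [1, 0, 0]]
  V a = (2, 4, 2)
Solving gives a = (2, 2, 0).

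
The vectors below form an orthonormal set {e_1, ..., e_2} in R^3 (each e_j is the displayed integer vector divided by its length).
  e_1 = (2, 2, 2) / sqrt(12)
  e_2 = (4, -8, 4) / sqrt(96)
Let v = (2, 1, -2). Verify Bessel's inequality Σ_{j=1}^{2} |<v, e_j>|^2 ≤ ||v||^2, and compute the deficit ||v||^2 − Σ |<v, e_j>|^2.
Σ |<v, e_j>|^2 = 1; ||v||^2 = 9; deficit = 8

Write each e_j = u_j / sqrt(<u_j, u_j>) where u_j is the displayed integer vector. Then <v, e_j> = <v, u_j> / sqrt(<u_j, u_j>), so |<v, e_j>|^2 = <v, u_j>^2 / <u_j, u_j>.
Coefficients: <v, e_1> = 2/sqrt(12), <v, e_2> = -8/sqrt(96).
Square and sum: Σ |<v, e_j>|^2 = 1.
Compute ||v||^2 = v·v = 9.
Deficit = 9 − 1 = 8 ≥ 0, confirming Bessel's inequality. (The deficit equals ||v − Σ <v,e_j> e_j||^2, the squared distance from v to span{e_j}.)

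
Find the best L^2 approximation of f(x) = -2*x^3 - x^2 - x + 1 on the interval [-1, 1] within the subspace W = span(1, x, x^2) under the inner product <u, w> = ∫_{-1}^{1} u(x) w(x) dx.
g(x) = -x^2 - 11*x/5 + 1

The best approximation g ∈ W is the orthogonal projection of f onto W. Writing g = a_0 + a_1 x + a_2 x^2, the coefficients solve the normal equations G · a = b where
  G_{ij} = <φ_i, φ_j> and b_i = <f, φ_i>, with φ_0 = 1, φ_1 = x, φ_2 = x^2.
G =
  [2, 0, 2/3]
  [0, 2/3, 0]
  [2/3, 0, 2/5],
b = (4/3, -22/15, 4/15).
Solving gives a_0 = 1, a_1 = -11/5, a_2 = -1, so
  g(x) = -x^2 - 11*x/5 + 1.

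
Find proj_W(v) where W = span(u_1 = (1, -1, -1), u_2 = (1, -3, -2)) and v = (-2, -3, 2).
proj_W(v) = (-17/6, -13/6, 1/3)

Set up U = [u_1 | ... | u_2] ∈ R^(3×2). The projector onto W = col(U) is P = U (U^T U)^(-1) U^T.
Compute U^T U =
  [3, 6]
  [6, 14],
and U^T v = (-1, 3).
Solve U^T U · c = U^T v for the coefficients: c = (-16/3, 5/2). The projection is proj_W(v) = U c.
Check: (v - proj_W(v)) · u_1 = 0  (should be 0).
Check: (v - proj_W(v)) · u_2 = 0  (should be 0).
Result: proj_W(v) = (-17/6, -13/6, 1/3).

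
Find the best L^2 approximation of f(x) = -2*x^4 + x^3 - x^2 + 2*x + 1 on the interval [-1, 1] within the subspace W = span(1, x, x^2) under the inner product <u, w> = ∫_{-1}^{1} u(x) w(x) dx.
g(x) = -19*x^2/7 + 13*x/5 + 41/35

The best approximation g ∈ W is the orthogonal projection of f onto W. Writing g = a_0 + a_1 x + a_2 x^2, the coefficients solve the normal equations G · a = b where
  G_{ij} = <φ_i, φ_j> and b_i = <f, φ_i>, with φ_0 = 1, φ_1 = x, φ_2 = x^2.
G =
  [2, 0, 2/3]
  [0, 2/3, 0]
  [2/3, 0, 2/5],
b = (8/15, 26/15, -32/105).
Solving gives a_0 = 41/35, a_1 = 13/5, a_2 = -19/7, so
  g(x) = -19*x^2/7 + 13*x/5 + 41/35.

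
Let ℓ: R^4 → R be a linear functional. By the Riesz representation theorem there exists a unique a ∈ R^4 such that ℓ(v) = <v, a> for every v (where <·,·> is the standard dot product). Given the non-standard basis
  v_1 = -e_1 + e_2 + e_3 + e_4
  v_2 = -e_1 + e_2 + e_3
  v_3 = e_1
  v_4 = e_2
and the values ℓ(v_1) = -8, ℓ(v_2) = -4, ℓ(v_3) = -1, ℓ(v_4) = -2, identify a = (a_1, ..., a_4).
a = (-1, -2, -3, -4)

Write a = (a_1, ..., a_4) in the standard basis. For each basis vector v_i, ℓ(v_i) = <v_i, a> is a linear equation in the a_j's. Collect the n equations into a matrix system V a = ℓ, where row i of V is v_i (expressed in the standard basis). Since V is invertible (lower-triangular with 1s on the diagonal, up to permutation), solve by back-substitution:
  V =
[[-1, 1, 1, 1],
 [-1, 1, 1, 0],
 [1, 0, 0, 0],
 [0, 1, 0, 0]]
  V a = (-8, -4, -1, -2)
Solving gives a = (-1, -2, -3, -4).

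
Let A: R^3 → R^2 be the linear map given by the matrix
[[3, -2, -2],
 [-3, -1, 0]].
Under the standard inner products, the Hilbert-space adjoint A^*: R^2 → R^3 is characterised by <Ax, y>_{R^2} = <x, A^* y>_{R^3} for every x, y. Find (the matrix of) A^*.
A^* = A^T =
[[3, -3],
 [-2, -1],
 [-2, 0]]

For real matrices with standard dot products, the defining identity <Ax, y> = <x, A^* y> gives (Ax)^T y = x^T (A^*) y, i.e. x^T A^T y = x^T (A^*) y. Since this holds for all x, y, we must have A^* = A^T. Therefore
A^* =
[[3, -3],
 [-2, -1],
 [-2, 0]].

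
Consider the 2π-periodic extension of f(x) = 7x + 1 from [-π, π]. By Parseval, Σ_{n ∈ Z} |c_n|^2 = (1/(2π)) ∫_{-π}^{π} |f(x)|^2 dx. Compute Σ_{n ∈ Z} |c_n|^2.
Σ |c_n|^2 = 49π^2/3 + 1

Expand and integrate term by term over [-π, π]:
  ∫ (7x)^2 dx = 49·(2π^3/3); ∫ 2·7·(1)·x dx = 0 (odd integrand); ∫ 1^2 dx = 1·2π.
So (1/(2π)) ∫_{-π}^{π} (7x + 1)^2 dx = 49π^2/3 + 1 = 49π^2/3 + 1.
Parseval ⇒ Σ |c_n|^2 = 49π^2/3 + 1.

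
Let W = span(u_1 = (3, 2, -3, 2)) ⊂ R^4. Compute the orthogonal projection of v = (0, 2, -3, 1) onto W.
proj_W(v) = (45/26, 15/13, -45/26, 15/13)

Set up U = [u_1 | ... | u_1] ∈ R^(4×1). The projector onto W = col(U) is P = U (U^T U)^(-1) U^T.
Compute U^T U =
  [26],
and U^T v = (15).
Solve U^T U · c = U^T v for the coefficients: c = (15/26). The projection is proj_W(v) = U c.
Check: (v - proj_W(v)) · u_1 = 0  (should be 0).
Result: proj_W(v) = (45/26, 15/13, -45/26, 15/13).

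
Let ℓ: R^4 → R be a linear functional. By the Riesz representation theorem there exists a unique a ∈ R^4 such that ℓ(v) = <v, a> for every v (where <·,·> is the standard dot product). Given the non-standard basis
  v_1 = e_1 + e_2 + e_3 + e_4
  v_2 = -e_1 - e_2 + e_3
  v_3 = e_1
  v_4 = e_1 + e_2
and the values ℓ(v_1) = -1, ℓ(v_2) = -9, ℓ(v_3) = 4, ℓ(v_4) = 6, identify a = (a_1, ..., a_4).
a = (4, 2, -3, -4)

Write a = (a_1, ..., a_4) in the standard basis. For each basis vector v_i, ℓ(v_i) = <v_i, a> is a linear equation in the a_j's. Collect the n equations into a matrix system V a = ℓ, where row i of V is v_i (expressed in the standard basis). Since V is invertible (lower-triangular with 1s on the diagonal, up to permutation), solve by back-substitution:
  V =
[[1, 1, 1, 1],
 [-1, -1, 1, 0],
 [1, 0, 0, 0],
 [1, 1, 0, 0]]
  V a = (-1, -9, 4, 6)
Solving gives a = (4, 2, -3, -4).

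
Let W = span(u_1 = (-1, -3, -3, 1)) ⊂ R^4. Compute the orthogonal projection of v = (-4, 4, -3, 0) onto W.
proj_W(v) = (-1/20, -3/20, -3/20, 1/20)

Set up U = [u_1 | ... | u_1] ∈ R^(4×1). The projector onto W = col(U) is P = U (U^T U)^(-1) U^T.
Compute U^T U =
  [20],
and U^T v = (1).
Solve U^T U · c = U^T v for the coefficients: c = (1/20). The projection is proj_W(v) = U c.
Check: (v - proj_W(v)) · u_1 = 0  (should be 0).
Result: proj_W(v) = (-1/20, -3/20, -3/20, 1/20).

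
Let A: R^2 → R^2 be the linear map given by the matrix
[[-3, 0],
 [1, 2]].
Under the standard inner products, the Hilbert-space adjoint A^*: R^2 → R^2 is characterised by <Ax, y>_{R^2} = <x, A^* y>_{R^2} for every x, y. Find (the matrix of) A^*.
A^* = A^T =
[[-3, 1],
 [0, 2]]

For real matrices with standard dot products, the defining identity <Ax, y> = <x, A^* y> gives (Ax)^T y = x^T (A^*) y, i.e. x^T A^T y = x^T (A^*) y. Since this holds for all x, y, we must have A^* = A^T. Therefore
A^* =
[[-3, 1],
 [0, 2]].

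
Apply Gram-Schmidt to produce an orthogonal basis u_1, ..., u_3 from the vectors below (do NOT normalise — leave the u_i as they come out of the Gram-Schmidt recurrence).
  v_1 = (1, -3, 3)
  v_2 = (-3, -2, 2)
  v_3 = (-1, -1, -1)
Orthogonal basis:
  u_1 = (1, -3, 3)
  u_2 = (-66/19, -11/19, 11/19)
  u_3 = (0, -1, -1)

Apply the Gram-Schmidt recurrence
  u_1 = v_1
  u_i = v_i − Σ_{j<i} ((v_i · u_j) / (u_j · u_j)) · u_j.

Step by step this gives:
  u_1 = (1, -3, 3)
  u_2 = (-66/19, -11/19, 11/19)
  u_3 = (0, -1, -1)

Orthogonality check:
  u_2 · u_1 = 0 (should be 0)
  u_3 · u_1 = 0 (should be 0)
  u_3 · u_2 = 0 (should be 0)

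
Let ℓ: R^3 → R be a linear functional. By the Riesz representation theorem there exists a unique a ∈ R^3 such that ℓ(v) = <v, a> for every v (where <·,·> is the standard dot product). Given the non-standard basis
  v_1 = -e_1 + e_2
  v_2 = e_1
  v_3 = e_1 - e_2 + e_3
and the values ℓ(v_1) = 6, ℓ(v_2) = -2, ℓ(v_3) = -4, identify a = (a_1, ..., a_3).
a = (-2, 4, 2)

Write a = (a_1, ..., a_3) in the standard basis. For each basis vector v_i, ℓ(v_i) = <v_i, a> is a linear equation in the a_j's. Collect the n equations into a matrix system V a = ℓ, where row i of V is v_i (expressed in the standard basis). Since V is invertible (lower-triangular with 1s on the diagonal, up to permutation), solve by back-substitution:
  V =
[[-1, 1, 0],
 [1, 0, 0],
 [1, -1, 1]]
  V a = (6, -2, -4)
Solving gives a = (-2, 4, 2).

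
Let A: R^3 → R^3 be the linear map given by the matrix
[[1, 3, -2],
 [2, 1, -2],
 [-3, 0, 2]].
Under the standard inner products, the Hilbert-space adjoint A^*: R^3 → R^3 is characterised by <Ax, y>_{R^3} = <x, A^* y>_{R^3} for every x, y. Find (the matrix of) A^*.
A^* = A^T =
[[1, 2, -3],
 [3, 1, 0],
 [-2, -2, 2]]

For real matrices with standard dot products, the defining identity <Ax, y> = <x, A^* y> gives (Ax)^T y = x^T (A^*) y, i.e. x^T A^T y = x^T (A^*) y. Since this holds for all x, y, we must have A^* = A^T. Therefore
A^* =
[[1, 2, -3],
 [3, 1, 0],
 [-2, -2, 2]].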